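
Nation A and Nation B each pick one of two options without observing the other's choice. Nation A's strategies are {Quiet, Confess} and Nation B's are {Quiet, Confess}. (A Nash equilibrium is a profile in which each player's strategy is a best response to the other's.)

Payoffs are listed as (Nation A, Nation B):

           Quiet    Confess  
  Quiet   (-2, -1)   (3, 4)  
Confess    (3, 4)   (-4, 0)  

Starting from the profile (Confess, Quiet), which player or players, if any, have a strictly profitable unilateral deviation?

Neither

Nation A at (Confess, Quiet) earns 3; deviating to Quiet yields -2 — not better.
Nation B earns 4; deviating to Confess yields 0 — not better.
Neither player can strictly improve; the profile is a Nash equilibrium.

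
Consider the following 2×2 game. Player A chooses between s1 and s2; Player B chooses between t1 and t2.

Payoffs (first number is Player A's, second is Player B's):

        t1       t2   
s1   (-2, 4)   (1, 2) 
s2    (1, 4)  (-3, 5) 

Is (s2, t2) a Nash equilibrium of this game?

No

At (s2, t2), Player A earns -3; switching to s1 would give 1, so Player A would deviate.
Player B earns 5; switching to t1 would give 4, so Player B has no profitable deviation.
Since at least one player can profitably deviate, this is not a Nash equilibrium.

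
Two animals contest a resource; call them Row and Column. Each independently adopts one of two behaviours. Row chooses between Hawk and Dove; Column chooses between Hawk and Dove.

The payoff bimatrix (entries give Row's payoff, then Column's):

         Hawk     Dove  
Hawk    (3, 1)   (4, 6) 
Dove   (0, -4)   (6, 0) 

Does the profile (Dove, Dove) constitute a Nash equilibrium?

Yes

At (Dove, Dove), Row earns 6; switching to Hawk would give 4, so Row has no profitable deviation.
Column earns 0; switching to Hawk would give -4, so Column has no profitable deviation.
Neither player can gain by a unilateral deviation, so this profile is a Nash equilibrium.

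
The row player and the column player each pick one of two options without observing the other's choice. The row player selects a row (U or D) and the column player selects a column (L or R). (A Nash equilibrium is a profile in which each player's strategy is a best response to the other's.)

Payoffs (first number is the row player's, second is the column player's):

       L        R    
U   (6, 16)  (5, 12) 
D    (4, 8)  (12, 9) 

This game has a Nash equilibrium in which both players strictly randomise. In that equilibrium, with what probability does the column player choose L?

Let y be the probability that the column player plays L. In a completely mixed equilibrium, the row player must be indifferent between U and D.
The row player's expected payoff from U is 6y + 5(1−y); from D it is 4y + 12(1−y).
Setting these equal: y + 5 = −8y + 12, so y = 7/9.

7/9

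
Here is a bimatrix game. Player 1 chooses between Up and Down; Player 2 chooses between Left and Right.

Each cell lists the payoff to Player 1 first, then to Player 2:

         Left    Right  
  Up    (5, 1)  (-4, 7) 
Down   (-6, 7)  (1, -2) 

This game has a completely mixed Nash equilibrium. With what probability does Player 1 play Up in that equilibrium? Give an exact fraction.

Let r be the probability that Player 1 plays Up. In a completely mixed equilibrium, Player 2 must be indifferent between Left and Right.
Player 2's expected payoff from Left is r + 7(1−r); from Right it is 7r − 2(1−r).
Setting these equal: −6r + 7 = 9r − 2, so r = 3/5.

3/5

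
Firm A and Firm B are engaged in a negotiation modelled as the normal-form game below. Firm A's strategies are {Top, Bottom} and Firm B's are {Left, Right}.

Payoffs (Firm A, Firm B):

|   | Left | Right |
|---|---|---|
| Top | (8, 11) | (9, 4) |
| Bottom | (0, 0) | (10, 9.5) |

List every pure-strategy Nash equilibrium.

(Top, Left): Firm A gets 8 ≥ 0 from Bottom, and Firm B gets 11 ≥ 4 from Right — Nash equilibrium.
(Top, Right): Firm A prefers Bottom (10 > 9); Firm B prefers Left (11 > 4) — not an equilibrium.
(Bottom, Left): Firm A prefers Top (8 > 0); Firm B prefers Right (9.5 > 0) — not an equilibrium.
(Bottom, Right): Firm A gets 10 ≥ 9 from Top, and Firm B gets 9.5 ≥ 0 from Left — Nash equilibrium.

(Top, Left) and (Bottom, Right)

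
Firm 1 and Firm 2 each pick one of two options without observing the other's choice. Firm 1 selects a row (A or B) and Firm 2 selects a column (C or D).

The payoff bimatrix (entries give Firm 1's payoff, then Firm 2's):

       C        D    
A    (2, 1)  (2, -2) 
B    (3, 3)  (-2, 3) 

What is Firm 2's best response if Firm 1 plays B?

either — both C and D are best responses

Against B, Firm 2 earns 3 from C and 3 from D.
So either strategy is a best response.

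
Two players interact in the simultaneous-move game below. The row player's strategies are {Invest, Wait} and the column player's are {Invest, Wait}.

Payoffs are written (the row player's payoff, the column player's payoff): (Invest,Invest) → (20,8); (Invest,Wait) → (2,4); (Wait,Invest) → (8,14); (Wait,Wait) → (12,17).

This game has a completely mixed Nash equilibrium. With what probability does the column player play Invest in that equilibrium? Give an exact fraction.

5/11

Let c be the probability that the column player plays Invest. In a completely mixed equilibrium, the row player must be indifferent between Invest and Wait.
The row player's expected payoff from Invest is 20c + 2(1−c); from Wait it is 8c + 12(1−c).
Setting these equal: 18c + 2 = −4c + 12, so c = 5/11.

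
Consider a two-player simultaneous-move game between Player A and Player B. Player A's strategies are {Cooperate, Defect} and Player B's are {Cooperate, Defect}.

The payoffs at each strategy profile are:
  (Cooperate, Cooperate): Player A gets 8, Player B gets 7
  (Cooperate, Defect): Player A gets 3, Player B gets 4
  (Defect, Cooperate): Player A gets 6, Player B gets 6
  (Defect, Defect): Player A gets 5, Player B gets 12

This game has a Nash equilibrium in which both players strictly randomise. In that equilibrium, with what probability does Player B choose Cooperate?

1/2

Let y be the probability that Player B plays Cooperate. In a completely mixed equilibrium, Player A must be indifferent between Cooperate and Defect.
Player A's expected payoff from Cooperate is 8y + 3(1−y); from Defect it is 6y + 5(1−y).
Setting these equal: 5y + 3 = y + 5, so y = 1/2.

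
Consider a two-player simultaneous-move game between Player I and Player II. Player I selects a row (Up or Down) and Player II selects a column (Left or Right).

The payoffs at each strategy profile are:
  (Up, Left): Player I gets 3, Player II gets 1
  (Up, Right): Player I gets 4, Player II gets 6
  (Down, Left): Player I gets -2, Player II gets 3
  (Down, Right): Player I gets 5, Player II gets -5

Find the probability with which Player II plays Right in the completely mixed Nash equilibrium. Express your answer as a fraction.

5/6

Let c be the probability that Player II plays Left. In a completely mixed equilibrium, Player I must be indifferent between Up and Down.
Player I's expected payoff from Up is 3c + 4(1−c); from Down it is −2c + 5(1−c).
Setting these equal: −c + 4 = −7c + 5, so c = 1/6.
Therefore Player II plays Right with probability 1 − 1/6 = 5/6.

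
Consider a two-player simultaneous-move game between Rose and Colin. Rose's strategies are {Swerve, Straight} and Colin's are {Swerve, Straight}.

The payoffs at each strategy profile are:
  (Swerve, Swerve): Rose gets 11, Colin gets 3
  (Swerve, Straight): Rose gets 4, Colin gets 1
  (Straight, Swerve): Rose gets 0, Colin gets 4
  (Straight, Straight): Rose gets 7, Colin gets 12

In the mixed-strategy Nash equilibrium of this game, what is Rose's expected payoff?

First find q, the probability Colin plays Swerve, from Rose's indifference between Swerve and Straight: 11q + 4(1−q) = 7(1−q), giving q = 3/14.
Since Rose is indifferent in equilibrium, Rose's expected payoff equals the payoff from either row against (3/14, 11/14). Using Swerve: 11(3/14) + 4(11/14) = 11/2.

11/2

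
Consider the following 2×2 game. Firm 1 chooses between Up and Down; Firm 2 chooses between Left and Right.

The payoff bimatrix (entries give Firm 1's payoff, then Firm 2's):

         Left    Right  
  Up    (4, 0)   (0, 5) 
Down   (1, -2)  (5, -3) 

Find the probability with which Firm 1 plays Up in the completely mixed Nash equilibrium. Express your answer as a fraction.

1/6

Let x be the probability that Firm 1 plays Up. In a completely mixed equilibrium, Firm 2 must be indifferent between Left and Right.
Firm 2's expected payoff from Left is −2(1−x); from Right it is 5x − 3(1−x).
Setting these equal: 2x − 2 = 8x − 3, so x = 1/6.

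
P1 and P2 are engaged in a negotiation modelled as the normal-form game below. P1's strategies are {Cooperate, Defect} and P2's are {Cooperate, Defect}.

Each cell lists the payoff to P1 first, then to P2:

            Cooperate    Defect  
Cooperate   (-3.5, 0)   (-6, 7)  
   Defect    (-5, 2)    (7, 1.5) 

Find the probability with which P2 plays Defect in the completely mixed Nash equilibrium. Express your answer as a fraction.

Let c be the probability that P2 plays Cooperate. In a completely mixed equilibrium, P1 must be indifferent between Cooperate and Defect.
P1's expected payoff from Cooperate is −3.5c − 6(1−c); from Defect it is −5c + 7(1−c).
Setting these equal: 2.5c − 6 = −12c + 7, so c = 26/29.
Therefore P2 plays Defect with probability 1 − 26/29 = 3/29.

3/29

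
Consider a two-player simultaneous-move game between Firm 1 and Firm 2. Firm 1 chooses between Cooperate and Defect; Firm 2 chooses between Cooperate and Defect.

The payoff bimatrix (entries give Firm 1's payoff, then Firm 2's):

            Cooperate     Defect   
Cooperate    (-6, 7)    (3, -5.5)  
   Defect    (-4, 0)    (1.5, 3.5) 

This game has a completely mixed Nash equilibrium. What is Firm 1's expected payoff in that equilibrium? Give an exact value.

-6/7

First find y, the probability Firm 2 plays Cooperate, from Firm 1's indifference between Cooperate and Defect: −6y + 3(1−y) = −4y + 1.5(1−y), giving y = 3/7.
Since Firm 1 is indifferent in equilibrium, Firm 1's expected payoff equals the payoff from either row against (3/7, 4/7). Using Cooperate: −6(3/7) + 3(4/7) = -6/7.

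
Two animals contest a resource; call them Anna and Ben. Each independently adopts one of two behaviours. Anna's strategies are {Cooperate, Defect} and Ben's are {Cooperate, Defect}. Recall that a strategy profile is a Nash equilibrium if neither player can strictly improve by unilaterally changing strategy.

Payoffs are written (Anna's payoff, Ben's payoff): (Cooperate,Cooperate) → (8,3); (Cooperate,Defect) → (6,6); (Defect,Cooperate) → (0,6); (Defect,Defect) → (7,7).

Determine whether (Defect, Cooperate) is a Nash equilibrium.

No

At (Defect, Cooperate), Anna earns 0; switching to Cooperate would give 8, so Anna would deviate.
Ben earns 6; switching to Defect would give 7, so Ben would deviate.
Since at least one player can profitably deviate, this is not a Nash equilibrium.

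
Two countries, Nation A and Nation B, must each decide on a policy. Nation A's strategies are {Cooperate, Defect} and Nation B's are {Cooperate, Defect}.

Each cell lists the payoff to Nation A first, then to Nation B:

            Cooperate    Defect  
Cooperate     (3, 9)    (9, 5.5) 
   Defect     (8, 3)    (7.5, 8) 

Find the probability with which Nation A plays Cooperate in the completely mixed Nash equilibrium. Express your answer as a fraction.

10/17

Let p be the probability that Nation A plays Cooperate. In a completely mixed equilibrium, Nation B must be indifferent between Cooperate and Defect.
Nation B's expected payoff from Cooperate is 9p + 3(1−p); from Defect it is 5.5p + 8(1−p).
Setting these equal: 6p + 3 = −2.5p + 8, so p = 10/17.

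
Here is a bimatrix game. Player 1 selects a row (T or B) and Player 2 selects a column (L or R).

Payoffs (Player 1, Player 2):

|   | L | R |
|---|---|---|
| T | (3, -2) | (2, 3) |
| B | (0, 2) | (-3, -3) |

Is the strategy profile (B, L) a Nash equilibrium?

No

At (B, L), Player 1 earns 0; switching to T would give 3, so Player 1 would deviate.
Player 2 earns 2; switching to R would give -3, so Player 2 has no profitable deviation.
Since at least one player can profitably deviate, this is not a Nash equilibrium.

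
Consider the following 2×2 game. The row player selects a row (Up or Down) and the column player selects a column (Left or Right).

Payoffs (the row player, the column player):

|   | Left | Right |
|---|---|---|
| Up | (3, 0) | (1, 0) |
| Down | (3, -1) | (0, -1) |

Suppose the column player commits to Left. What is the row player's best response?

either — both Up and Down are best responses

Against Left, the row player earns 3 from Up and 3 from Down.
So either strategy is a best response.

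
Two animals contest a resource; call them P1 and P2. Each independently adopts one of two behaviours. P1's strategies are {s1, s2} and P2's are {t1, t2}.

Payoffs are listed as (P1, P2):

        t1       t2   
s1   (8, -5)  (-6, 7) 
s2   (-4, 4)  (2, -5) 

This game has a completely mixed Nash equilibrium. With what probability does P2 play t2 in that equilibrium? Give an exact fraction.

3/5

Let c be the probability that P2 plays t1. In a completely mixed equilibrium, P1 must be indifferent between s1 and s2.
P1's expected payoff from s1 is 8c − 6(1−c); from s2 it is −4c + 2(1−c).
Setting these equal: 14c − 6 = −6c + 2, so c = 2/5.
Therefore P2 plays t2 with probability 1 − 2/5 = 3/5.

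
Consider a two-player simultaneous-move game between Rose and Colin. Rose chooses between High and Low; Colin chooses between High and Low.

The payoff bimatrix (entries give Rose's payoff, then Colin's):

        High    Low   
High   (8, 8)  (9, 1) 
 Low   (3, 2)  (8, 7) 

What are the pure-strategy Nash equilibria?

(High, High)

(High, High): Rose gets 8 ≥ 3 from Low, and Colin gets 8 ≥ 1 from Low — Nash equilibrium.
(High, Low): Colin prefers High (8 > 1) — not an equilibrium.
(Low, High): Rose prefers High (8 > 3); Colin prefers Low (7 > 2) — not an equilibrium.
(Low, Low): Rose prefers High (9 > 8) — not an equilibrium.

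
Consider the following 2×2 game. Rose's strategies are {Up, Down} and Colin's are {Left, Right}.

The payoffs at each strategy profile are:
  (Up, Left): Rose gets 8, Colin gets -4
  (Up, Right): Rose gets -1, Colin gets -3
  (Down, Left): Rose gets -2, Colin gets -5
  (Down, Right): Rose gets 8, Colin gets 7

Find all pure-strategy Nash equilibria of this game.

(Up, Left): Colin prefers Right (-3 > -4) — not an equilibrium.
(Up, Right): Rose prefers Down (8 > -1) — not an equilibrium.
(Down, Left): Rose prefers Up (8 > -2); Colin prefers Right (7 > -5) — not an equilibrium.
(Down, Right): Rose gets 8 ≥ -1 from Up, and Colin gets 7 ≥ -5 from Left — Nash equilibrium.

(Down, Right)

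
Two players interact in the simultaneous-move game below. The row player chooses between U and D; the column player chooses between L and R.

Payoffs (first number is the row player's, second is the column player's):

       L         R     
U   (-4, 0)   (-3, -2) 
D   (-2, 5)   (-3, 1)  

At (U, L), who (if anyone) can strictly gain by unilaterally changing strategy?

The row player

The row player at (U, L) earns -4; deviating to D yields -2 — a strict improvement.
The column player earns 0; deviating to R yields -2 — not better.
Only the row player has a strictly profitable deviation.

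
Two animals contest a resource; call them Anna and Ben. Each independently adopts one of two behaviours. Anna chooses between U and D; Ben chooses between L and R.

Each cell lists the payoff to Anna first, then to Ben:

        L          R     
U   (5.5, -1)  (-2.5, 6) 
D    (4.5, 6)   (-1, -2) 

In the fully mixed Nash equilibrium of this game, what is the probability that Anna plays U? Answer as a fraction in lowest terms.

8/15

Let p be the probability that Anna plays U. In a completely mixed equilibrium, Ben must be indifferent between L and R.
Ben's expected payoff from L is −p + 6(1−p); from R it is 6p − 2(1−p).
Setting these equal: −7p + 6 = 8p − 2, so p = 8/15.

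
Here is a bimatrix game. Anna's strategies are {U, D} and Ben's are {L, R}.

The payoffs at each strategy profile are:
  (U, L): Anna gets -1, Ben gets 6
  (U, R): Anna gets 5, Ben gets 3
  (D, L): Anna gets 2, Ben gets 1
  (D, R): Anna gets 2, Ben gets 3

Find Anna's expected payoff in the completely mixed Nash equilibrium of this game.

First find y, the probability Ben plays L, from Anna's indifference between U and D: −y + 5(1−y) = 2y + 2(1−y), giving y = 1/2.
Since Anna is indifferent in equilibrium, Anna's expected payoff equals the payoff from either row against (1/2, 1/2). Using U: −(1/2) + 5(1/2) = 2.

2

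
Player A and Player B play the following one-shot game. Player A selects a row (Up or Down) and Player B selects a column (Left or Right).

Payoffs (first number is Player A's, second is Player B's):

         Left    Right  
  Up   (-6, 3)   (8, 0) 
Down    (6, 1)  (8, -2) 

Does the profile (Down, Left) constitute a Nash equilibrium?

Yes

At (Down, Left), Player A earns 6; switching to Up would give -6, so Player A has no profitable deviation.
Player B earns 1; switching to Right would give -2, so Player B has no profitable deviation.
Neither player can gain by a unilateral deviation, so this profile is a Nash equilibrium.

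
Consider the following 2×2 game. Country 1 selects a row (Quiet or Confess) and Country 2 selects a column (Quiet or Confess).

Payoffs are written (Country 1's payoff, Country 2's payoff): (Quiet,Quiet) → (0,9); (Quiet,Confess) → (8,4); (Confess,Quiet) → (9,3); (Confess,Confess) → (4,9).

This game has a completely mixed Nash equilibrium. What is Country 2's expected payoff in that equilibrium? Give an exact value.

First find x, the probability Country 1 plays Quiet, from Country 2's indifference between Quiet and Confess: 9x + 3(1−x) = 4x + 9(1−x), giving x = 6/11.
Since Country 2 is indifferent in equilibrium, Country 2's expected payoff equals the payoff from either column against (6/11, 5/11). Using Quiet: 9(6/11) + 3(5/11) = 69/11.

69/11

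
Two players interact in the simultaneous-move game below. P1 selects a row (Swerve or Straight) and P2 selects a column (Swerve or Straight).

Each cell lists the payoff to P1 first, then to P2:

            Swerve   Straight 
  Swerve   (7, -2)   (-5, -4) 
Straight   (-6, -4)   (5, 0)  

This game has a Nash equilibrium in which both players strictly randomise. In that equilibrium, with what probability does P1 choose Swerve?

2/3

Let p be the probability that P1 plays Swerve. In a completely mixed equilibrium, P2 must be indifferent between Swerve and Straight.
P2's expected payoff from Swerve is −2p − 4(1−p); from Straight it is −4p.
Setting these equal: 2p − 4 = −4p, so p = 2/3.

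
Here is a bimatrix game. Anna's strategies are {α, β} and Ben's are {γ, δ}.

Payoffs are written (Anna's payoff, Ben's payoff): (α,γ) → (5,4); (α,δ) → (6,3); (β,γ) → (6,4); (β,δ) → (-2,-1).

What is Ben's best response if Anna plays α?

γ

Against α, Ben earns 4 from γ and 3 from δ.
So γ is the best response.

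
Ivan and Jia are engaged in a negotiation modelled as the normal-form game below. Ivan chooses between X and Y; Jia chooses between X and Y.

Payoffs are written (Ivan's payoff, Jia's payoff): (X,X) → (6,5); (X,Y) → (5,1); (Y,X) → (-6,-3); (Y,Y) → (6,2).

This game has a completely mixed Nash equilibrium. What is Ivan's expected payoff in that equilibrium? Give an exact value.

66/13

First find q, the probability Jia plays X, from Ivan's indifference between X and Y: 6q + 5(1−q) = −6q + 6(1−q), giving q = 1/13.
Since Ivan is indifferent in equilibrium, Ivan's expected payoff equals the payoff from either row against (1/13, 12/13). Using X: 6(1/13) + 5(12/13) = 66/13.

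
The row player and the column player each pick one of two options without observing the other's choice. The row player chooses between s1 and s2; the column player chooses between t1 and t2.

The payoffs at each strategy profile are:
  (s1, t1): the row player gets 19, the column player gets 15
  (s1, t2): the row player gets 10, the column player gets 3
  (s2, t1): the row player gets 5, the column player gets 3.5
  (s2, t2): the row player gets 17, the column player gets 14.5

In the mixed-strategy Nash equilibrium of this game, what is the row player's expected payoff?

13

First find y, the probability the column player plays t1, from the row player's indifference between s1 and s2: 19y + 10(1−y) = 5y + 17(1−y), giving y = 1/3.
Since the row player is indifferent in equilibrium, the row player's expected payoff equals the payoff from either row against (1/3, 2/3). Using s1: 19(1/3) + 10(2/3) = 13.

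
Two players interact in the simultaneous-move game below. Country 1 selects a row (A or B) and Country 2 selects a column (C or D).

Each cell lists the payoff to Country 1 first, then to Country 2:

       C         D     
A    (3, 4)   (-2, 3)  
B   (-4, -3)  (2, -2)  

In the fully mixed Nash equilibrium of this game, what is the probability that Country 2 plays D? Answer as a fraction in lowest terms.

7/11

Let y be the probability that Country 2 plays C. In a completely mixed equilibrium, Country 1 must be indifferent between A and B.
Country 1's expected payoff from A is 3y − 2(1−y); from B it is −4y + 2(1−y).
Setting these equal: 5y − 2 = −6y + 2, so y = 4/11.
Therefore Country 2 plays D with probability 1 − 4/11 = 7/11.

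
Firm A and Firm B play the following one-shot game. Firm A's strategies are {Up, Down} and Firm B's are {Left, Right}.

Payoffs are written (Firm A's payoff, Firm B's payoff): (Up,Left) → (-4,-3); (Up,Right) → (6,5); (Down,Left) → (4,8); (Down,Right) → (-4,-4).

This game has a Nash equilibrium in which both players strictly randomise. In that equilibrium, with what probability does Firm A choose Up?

3/5

Let p be the probability that Firm A plays Up. In a completely mixed equilibrium, Firm B must be indifferent between Left and Right.
Firm B's expected payoff from Left is −3p + 8(1−p); from Right it is 5p − 4(1−p).
Setting these equal: −11p + 8 = 9p − 4, so p = 3/5.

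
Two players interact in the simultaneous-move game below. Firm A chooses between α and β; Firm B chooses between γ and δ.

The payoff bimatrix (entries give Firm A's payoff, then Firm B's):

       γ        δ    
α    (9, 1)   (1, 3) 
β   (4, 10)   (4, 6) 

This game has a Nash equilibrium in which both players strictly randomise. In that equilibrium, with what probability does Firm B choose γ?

Let q be the probability that Firm B plays γ. In a completely mixed equilibrium, Firm A must be indifferent between α and β.
Firm A's expected payoff from α is 9q + (1−q); from β it is 4q + 4(1−q).
Setting these equal: 8q + 1 = 4, so q = 3/8.

3/8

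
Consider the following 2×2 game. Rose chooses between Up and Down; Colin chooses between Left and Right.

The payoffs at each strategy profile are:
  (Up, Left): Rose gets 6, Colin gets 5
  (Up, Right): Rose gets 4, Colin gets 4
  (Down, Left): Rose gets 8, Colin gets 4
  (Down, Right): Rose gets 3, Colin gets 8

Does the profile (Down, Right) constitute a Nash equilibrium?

At (Down, Right), Rose earns 3; switching to Up would give 4, so Rose would deviate.
Colin earns 8; switching to Left would give 4, so Colin has no profitable deviation.
Since at least one player can profitably deviate, this is not a Nash equilibrium.

No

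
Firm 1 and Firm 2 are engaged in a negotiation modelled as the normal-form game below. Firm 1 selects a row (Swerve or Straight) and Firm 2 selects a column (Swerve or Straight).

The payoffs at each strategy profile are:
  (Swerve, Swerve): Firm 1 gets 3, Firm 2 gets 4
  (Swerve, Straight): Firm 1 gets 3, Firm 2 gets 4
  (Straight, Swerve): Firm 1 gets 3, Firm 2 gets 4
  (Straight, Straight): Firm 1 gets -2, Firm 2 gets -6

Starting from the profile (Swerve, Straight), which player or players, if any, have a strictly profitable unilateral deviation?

Firm 1 at (Swerve, Straight) earns 3; deviating to Straight yields -2 — not better.
Firm 2 earns 4; deviating to Swerve yields 4 — not better.
Neither player can strictly improve; the profile is a Nash equilibrium.

Neither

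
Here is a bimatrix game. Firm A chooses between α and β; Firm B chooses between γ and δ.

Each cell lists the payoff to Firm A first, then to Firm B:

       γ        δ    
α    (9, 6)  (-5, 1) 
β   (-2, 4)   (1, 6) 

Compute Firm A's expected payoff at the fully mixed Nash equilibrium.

-1/17

First find q, the probability Firm B plays γ, from Firm A's indifference between α and β: 9q − 5(1−q) = −2q + (1−q), giving q = 6/17.
Since Firm A is indifferent in equilibrium, Firm A's expected payoff equals the payoff from either row against (6/17, 11/17). Using α: 9(6/17) − 5(11/17) = -1/17.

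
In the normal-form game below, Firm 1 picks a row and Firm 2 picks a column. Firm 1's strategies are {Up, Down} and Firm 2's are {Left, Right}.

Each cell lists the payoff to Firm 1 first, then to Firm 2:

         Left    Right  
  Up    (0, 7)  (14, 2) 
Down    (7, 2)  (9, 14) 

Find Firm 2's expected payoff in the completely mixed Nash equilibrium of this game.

First find x, the probability Firm 1 plays Up, from Firm 2's indifference between Left and Right: 7x + 2(1−x) = 2x + 14(1−x), giving x = 12/17.
Since Firm 2 is indifferent in equilibrium, Firm 2's expected payoff equals the payoff from either column against (12/17, 5/17). Using Left: 7(12/17) + 2(5/17) = 94/17.

94/17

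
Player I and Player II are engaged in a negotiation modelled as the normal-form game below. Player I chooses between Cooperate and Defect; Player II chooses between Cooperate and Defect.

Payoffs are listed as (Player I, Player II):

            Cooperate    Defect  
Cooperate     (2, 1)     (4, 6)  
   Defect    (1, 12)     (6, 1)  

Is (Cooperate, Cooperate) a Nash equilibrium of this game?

No

At (Cooperate, Cooperate), Player I earns 2; switching to Defect would give 1, so Player I has no profitable deviation.
Player II earns 1; switching to Defect would give 6, so Player II would deviate.
Since at least one player can profitably deviate, this is not a Nash equilibrium.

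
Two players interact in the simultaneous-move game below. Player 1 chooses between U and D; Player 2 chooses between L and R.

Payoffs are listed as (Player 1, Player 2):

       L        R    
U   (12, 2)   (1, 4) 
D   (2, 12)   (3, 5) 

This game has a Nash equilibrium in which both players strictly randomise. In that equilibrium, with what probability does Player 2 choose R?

Let y be the probability that Player 2 plays L. In a completely mixed equilibrium, Player 1 must be indifferent between U and D.
Player 1's expected payoff from U is 12y + (1−y); from D it is 2y + 3(1−y).
Setting these equal: 11y + 1 = −y + 3, so y = 1/6.
Therefore Player 2 plays R with probability 1 − 1/6 = 5/6.

5/6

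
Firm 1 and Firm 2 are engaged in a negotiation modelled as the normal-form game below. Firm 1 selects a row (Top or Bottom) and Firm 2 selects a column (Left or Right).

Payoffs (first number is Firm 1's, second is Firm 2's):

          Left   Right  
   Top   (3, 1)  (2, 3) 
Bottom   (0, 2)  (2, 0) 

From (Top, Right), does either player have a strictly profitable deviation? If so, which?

Firm 1 at (Top, Right) earns 2; deviating to Bottom yields 2 — not better.
Firm 2 earns 3; deviating to Left yields 1 — not better.
Neither player can strictly improve; the profile is a Nash equilibrium.

Neither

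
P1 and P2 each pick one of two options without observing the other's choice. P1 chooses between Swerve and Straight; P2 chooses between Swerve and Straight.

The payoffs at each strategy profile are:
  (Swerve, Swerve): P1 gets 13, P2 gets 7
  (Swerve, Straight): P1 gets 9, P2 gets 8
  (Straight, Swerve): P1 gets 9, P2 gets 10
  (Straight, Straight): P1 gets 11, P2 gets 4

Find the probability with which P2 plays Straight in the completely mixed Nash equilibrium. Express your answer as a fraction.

Let c be the probability that P2 plays Swerve. In a completely mixed equilibrium, P1 must be indifferent between Swerve and Straight.
P1's expected payoff from Swerve is 13c + 9(1−c); from Straight it is 9c + 11(1−c).
Setting these equal: 4c + 9 = −2c + 11, so c = 1/3.
Therefore P2 plays Straight with probability 1 − 1/3 = 2/3.

2/3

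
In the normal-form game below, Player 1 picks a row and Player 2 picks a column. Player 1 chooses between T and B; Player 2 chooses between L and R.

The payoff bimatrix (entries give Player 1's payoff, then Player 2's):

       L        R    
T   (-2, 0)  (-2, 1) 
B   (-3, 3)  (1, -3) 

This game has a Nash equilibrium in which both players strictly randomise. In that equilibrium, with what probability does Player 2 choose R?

Let y be the probability that Player 2 plays L. In a completely mixed equilibrium, Player 1 must be indifferent between T and B.
Player 1's expected payoff from T is −2y − 2(1−y); from B it is −3y + (1−y).
Setting these equal: -2 = −4y + 1, so y = 3/4.
Therefore Player 2 plays R with probability 1 − 3/4 = 1/4.

1/4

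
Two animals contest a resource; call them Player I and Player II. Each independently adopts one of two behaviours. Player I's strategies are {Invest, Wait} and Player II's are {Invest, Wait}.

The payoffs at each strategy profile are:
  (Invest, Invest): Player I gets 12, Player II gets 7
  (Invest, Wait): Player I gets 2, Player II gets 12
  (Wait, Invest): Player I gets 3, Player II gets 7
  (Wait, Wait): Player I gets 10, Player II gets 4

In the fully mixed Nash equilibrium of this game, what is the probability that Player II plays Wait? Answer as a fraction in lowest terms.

9/17

Let c be the probability that Player II plays Invest. In a completely mixed equilibrium, Player I must be indifferent between Invest and Wait.
Player I's expected payoff from Invest is 12c + 2(1−c); from Wait it is 3c + 10(1−c).
Setting these equal: 10c + 2 = −7c + 10, so c = 8/17.
Therefore Player II plays Wait with probability 1 − 8/17 = 9/17.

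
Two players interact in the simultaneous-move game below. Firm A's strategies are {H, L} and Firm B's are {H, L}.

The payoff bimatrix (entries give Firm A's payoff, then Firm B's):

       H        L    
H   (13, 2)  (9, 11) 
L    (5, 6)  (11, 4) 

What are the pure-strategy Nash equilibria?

none

(H, H): Firm B prefers L (11 > 2) — not an equilibrium.
(H, L): Firm A prefers L (11 > 9) — not an equilibrium.
(L, H): Firm A prefers H (13 > 5) — not an equilibrium.
(L, L): Firm B prefers H (6 > 4) — not an equilibrium.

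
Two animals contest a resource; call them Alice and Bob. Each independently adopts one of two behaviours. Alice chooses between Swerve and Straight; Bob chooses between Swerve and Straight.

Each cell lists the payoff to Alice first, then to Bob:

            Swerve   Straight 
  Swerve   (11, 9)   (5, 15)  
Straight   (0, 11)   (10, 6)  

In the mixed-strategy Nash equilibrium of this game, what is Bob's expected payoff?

First find p, the probability Alice plays Swerve, from Bob's indifference between Swerve and Straight: 9p + 11(1−p) = 15p + 6(1−p), giving p = 5/11.
Since Bob is indifferent in equilibrium, Bob's expected payoff equals the payoff from either column against (5/11, 6/11). Using Swerve: 9(5/11) + 11(6/11) = 111/11.

111/11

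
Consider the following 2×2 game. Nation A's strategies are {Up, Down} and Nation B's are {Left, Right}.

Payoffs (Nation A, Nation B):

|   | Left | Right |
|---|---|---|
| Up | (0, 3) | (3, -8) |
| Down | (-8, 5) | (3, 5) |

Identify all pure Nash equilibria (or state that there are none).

(Up, Left) and (Down, Right)

(Up, Left): Nation A gets 0 ≥ -8 from Down, and Nation B gets 3 ≥ -8 from Right — Nash equilibrium.
(Up, Right): Nation B prefers Left (3 > -8) — not an equilibrium.
(Down, Left): Nation A prefers Up (0 > -8) — not an equilibrium.
(Down, Right): Nation A gets 3 ≥ 3 from Up, and Nation B gets 5 ≥ 5 from Left — Nash equilibrium.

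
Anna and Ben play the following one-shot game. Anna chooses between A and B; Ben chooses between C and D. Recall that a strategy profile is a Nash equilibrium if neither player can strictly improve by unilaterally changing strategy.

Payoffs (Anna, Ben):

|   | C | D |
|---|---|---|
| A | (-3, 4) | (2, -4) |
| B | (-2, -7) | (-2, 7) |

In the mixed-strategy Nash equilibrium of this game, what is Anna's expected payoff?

First find y, the probability Ben plays C, from Anna's indifference between A and B: −3y + 2(1−y) = −2y − 2(1−y), giving y = 4/5.
Since Anna is indifferent in equilibrium, Anna's expected payoff equals the payoff from either row against (4/5, 1/5). Using A: −3(4/5) + 2(1/5) = -2.

-2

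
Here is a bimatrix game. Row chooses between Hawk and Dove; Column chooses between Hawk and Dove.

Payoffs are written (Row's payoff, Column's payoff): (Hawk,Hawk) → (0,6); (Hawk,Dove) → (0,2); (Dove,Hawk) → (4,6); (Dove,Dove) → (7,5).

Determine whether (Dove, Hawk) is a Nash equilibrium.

Yes

At (Dove, Hawk), Row earns 4; switching to Hawk would give 0, so Row has no profitable deviation.
Column earns 6; switching to Dove would give 5, so Column has no profitable deviation.
Neither player can gain by a unilateral deviation, so this profile is a Nash equilibrium.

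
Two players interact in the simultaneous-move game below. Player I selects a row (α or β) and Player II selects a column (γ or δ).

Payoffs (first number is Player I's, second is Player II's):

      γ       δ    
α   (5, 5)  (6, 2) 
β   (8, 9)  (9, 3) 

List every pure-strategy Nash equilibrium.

(β, γ)

(α, γ): Player I prefers β (8 > 5) — not an equilibrium.
(α, δ): Player I prefers β (9 > 6); Player II prefers γ (5 > 2) — not an equilibrium.
(β, γ): Player I gets 8 ≥ 5 from α, and Player II gets 9 ≥ 3 from δ — Nash equilibrium.
(β, δ): Player II prefers γ (9 > 3) — not an equilibrium.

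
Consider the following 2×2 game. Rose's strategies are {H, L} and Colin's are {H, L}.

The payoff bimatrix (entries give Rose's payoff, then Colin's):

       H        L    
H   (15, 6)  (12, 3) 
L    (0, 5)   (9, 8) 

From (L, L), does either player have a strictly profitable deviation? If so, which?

Rose at (L, L) earns 9; deviating to H yields 12 — a strict improvement.
Colin earns 8; deviating to H yields 5 — not better.
Only Rose has a strictly profitable deviation.

Rose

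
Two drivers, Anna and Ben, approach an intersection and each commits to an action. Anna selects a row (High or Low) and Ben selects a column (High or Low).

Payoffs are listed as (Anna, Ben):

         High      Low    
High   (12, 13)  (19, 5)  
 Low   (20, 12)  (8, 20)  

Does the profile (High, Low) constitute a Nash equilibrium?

At (High, Low), Anna earns 19; switching to Low would give 8, so Anna has no profitable deviation.
Ben earns 5; switching to High would give 13, so Ben would deviate.
Since at least one player can profitably deviate, this is not a Nash equilibrium.

No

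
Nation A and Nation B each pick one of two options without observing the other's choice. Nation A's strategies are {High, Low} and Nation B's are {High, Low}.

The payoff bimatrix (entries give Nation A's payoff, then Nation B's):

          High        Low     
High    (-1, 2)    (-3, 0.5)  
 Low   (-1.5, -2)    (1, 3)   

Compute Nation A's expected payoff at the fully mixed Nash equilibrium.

-11/9

First find q, the probability Nation B plays High, from Nation A's indifference between High and Low: −q − 3(1−q) = −1.5q + (1−q), giving q = 8/9.
Since Nation A is indifferent in equilibrium, Nation A's expected payoff equals the payoff from either row against (8/9, 1/9). Using High: −(8/9) − 3(1/9) = -11/9.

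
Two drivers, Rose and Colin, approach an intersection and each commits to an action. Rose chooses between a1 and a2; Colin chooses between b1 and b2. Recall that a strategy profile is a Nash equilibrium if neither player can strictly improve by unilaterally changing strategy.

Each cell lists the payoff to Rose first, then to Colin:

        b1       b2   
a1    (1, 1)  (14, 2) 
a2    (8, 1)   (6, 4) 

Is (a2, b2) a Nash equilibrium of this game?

At (a2, b2), Rose earns 6; switching to a1 would give 14, so Rose would deviate.
Colin earns 4; switching to b1 would give 1, so Colin has no profitable deviation.
Since at least one player can profitably deviate, this is not a Nash equilibrium.

No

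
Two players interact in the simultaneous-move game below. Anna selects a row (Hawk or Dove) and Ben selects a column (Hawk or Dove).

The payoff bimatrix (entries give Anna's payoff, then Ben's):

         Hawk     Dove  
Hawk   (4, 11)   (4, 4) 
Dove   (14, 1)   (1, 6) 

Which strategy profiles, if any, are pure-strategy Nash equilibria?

(Hawk, Hawk): Anna prefers Dove (14 > 4) — not an equilibrium.
(Hawk, Dove): Ben prefers Hawk (11 > 4) — not an equilibrium.
(Dove, Hawk): Ben prefers Dove (6 > 1) — not an equilibrium.
(Dove, Dove): Anna prefers Hawk (4 > 1) — not an equilibrium.

none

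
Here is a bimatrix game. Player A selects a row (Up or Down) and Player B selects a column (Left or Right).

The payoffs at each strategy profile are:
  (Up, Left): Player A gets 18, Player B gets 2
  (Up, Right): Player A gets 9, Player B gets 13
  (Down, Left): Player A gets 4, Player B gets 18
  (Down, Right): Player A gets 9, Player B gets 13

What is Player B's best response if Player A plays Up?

Right

Against Up, Player B earns 2 from Left and 13 from Right.
So Right is the best response.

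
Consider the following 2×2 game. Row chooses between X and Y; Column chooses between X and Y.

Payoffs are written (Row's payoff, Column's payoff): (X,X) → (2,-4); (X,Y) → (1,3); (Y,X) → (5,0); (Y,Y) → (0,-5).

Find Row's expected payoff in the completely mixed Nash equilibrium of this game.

First find y, the probability Column plays X, from Row's indifference between X and Y: 2y + (1−y) = 5y, giving y = 1/4.
Since Row is indifferent in equilibrium, Row's expected payoff equals the payoff from either row against (1/4, 3/4). Using X: 2(1/4) + (3/4) = 5/4.

5/4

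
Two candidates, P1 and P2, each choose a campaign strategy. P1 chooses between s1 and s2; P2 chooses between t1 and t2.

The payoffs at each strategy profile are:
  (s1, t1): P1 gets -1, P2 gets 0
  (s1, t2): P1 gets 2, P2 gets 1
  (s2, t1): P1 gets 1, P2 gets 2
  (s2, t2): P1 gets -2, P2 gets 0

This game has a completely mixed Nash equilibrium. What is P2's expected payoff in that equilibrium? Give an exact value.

2/3

First find x, the probability P1 plays s1, from P2's indifference between t1 and t2: 2(1−x) = x, giving x = 2/3.
Since P2 is indifferent in equilibrium, P2's expected payoff equals the payoff from either column against (2/3, 1/3). Using t1: 2(1/3) = 2/3.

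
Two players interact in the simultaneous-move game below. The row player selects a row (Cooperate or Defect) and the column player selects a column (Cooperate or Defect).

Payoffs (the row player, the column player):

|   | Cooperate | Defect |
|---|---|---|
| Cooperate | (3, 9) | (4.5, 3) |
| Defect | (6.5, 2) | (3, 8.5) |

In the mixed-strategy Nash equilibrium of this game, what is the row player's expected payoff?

81/20

First find y, the probability the column player plays Cooperate, from the row player's indifference between Cooperate and Defect: 3y + 4.5(1−y) = 6.5y + 3(1−y), giving y = 3/10.
Since the row player is indifferent in equilibrium, the row player's expected payoff equals the payoff from either row against (3/10, 7/10). Using Cooperate: 3(3/10) + 4.5(7/10) = 81/20.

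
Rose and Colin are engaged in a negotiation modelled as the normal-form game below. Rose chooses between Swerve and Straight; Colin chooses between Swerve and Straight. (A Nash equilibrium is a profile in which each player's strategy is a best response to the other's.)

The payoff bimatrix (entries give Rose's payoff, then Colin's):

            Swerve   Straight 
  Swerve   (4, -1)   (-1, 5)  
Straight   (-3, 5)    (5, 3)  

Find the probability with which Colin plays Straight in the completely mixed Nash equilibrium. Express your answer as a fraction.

7/13

Let y be the probability that Colin plays Swerve. In a completely mixed equilibrium, Rose must be indifferent between Swerve and Straight.
Rose's expected payoff from Swerve is 4y − (1−y); from Straight it is −3y + 5(1−y).
Setting these equal: 5y − 1 = −8y + 5, so y = 6/13.
Therefore Colin plays Straight with probability 1 − 6/13 = 7/13.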